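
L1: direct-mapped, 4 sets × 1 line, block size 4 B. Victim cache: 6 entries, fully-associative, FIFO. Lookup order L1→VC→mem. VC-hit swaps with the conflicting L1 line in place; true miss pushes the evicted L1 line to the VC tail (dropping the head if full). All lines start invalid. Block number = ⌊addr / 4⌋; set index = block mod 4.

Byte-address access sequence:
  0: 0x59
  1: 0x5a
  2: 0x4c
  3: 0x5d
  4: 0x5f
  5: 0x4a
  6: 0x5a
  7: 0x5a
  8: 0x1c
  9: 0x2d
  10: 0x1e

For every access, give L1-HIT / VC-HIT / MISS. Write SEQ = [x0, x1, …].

  [0] addr=0x59 blk=22 s=2: MISS | VC []
  [1] addr=0x5a blk=22 s=2: L1-HIT | VC []
  [2] addr=0x4c blk=19 s=3: MISS | VC []
  [3] addr=0x5d blk=23 s=3: MISS | VC [19]
  [4] addr=0x5f blk=23 s=3: L1-HIT | VC [19]
  [5] addr=0x4a blk=18 s=2: MISS | VC [19, 22]
  [6] addr=0x5a blk=22 s=2: VC-HIT | VC [19, 18]
  [7] addr=0x5a blk=22 s=2: L1-HIT | VC [19, 18]
  [8] addr=0x1c blk=7 s=3: MISS | VC [19, 18, 23]
  [9] addr=0x2d blk=11 s=3: MISS | VC [19, 18, 23, 7]
  [10] addr=0x1e blk=7 s=3: VC-HIT | VC [19, 18, 23, 11]

SEQ = [MISS, L1-HIT, MISS, MISS, L1-HIT, MISS, VC-HIT, L1-HIT, MISS, MISS, VC-HIT]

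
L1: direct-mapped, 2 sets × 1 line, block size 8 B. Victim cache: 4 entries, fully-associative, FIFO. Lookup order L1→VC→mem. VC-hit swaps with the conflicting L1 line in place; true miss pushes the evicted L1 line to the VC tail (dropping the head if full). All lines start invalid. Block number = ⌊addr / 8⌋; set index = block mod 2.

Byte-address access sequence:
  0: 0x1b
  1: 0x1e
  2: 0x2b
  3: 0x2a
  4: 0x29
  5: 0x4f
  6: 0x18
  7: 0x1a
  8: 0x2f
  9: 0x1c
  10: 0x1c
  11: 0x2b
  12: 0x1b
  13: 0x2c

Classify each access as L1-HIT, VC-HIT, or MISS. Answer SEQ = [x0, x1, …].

0: 0x1b (blk 3, set 1) → MISS  vc=[]
1: 0x1e (blk 3, set 1) → L1-HIT  vc=[]
2: 0x2b (blk 5, set 1) → MISS  vc=[3]
3: 0x2a (blk 5, set 1) → L1-HIT  vc=[3]
4: 0x29 (blk 5, set 1) → L1-HIT  vc=[3]
5: 0x4f (blk 9, set 1) → MISS  vc=[3, 5]
6: 0x18 (blk 3, set 1) → VC-HIT  vc=[9, 5]
7: 0x1a (blk 3, set 1) → L1-HIT  vc=[9, 5]
8: 0x2f (blk 5, set 1) → VC-HIT  vc=[9, 3]
9: 0x1c (blk 3, set 1) → VC-HIT  vc=[9, 5]
10: 0x1c (blk 3, set 1) → L1-HIT  vc=[9, 5]
11: 0x2b (blk 5, set 1) → VC-HIT  vc=[9, 3]
12: 0x1b (blk 3, set 1) → VC-HIT  vc=[9, 5]
13: 0x2c (blk 5, set 1) → VC-HIT  vc=[9, 3]

SEQ = [MISS, L1-HIT, MISS, L1-HIT, L1-HIT, MISS, VC-HIT, L1-HIT, VC-HIT, VC-HIT, L1-HIT, VC-HIT, VC-HIT, VC-HIT]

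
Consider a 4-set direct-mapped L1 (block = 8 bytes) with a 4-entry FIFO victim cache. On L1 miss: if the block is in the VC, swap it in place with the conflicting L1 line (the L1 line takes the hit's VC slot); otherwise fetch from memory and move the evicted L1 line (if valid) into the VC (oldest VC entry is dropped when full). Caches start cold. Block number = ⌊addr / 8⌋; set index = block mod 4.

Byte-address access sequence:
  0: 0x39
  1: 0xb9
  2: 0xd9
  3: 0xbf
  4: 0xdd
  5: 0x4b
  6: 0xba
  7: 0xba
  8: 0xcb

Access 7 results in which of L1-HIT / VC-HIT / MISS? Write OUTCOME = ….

OUTCOME = L1-HIT

  [0] addr=0x39 blk=7 s=3: MISS | VC []
  [1] addr=0xb9 blk=23 s=3: MISS | VC [7]
  [2] addr=0xd9 blk=27 s=3: MISS | VC [7, 23]
  [3] addr=0xbf blk=23 s=3: VC-HIT | VC [7, 27]
  [4] addr=0xdd blk=27 s=3: VC-HIT | VC [7, 23]
  [5] addr=0x4b blk=9 s=1: MISS | VC [7, 23]
  [6] addr=0xba blk=23 s=3: VC-HIT | VC [7, 27]
  [7] addr=0xba blk=23 s=3: L1-HIT | VC [7, 27]
  [8] addr=0xcb blk=25 s=1: MISS | VC [7, 27, 9]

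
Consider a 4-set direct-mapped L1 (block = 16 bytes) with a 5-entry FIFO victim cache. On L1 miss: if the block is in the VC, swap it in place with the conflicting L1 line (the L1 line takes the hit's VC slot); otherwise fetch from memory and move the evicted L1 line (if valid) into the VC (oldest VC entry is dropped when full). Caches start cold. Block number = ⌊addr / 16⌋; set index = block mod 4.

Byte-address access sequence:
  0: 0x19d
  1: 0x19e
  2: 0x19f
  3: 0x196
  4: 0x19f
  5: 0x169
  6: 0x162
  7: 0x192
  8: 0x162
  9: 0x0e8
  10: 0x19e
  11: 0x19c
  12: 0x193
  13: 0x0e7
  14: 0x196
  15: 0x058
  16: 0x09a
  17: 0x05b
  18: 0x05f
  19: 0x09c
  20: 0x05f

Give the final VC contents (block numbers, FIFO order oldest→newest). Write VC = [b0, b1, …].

VC = [22, 25, 9]

0: 0x19d (blk 25, set 1) → MISS  vc=[]
1: 0x19e (blk 25, set 1) → L1-HIT  vc=[]
2: 0x19f (blk 25, set 1) → L1-HIT  vc=[]
3: 0x196 (blk 25, set 1) → L1-HIT  vc=[]
4: 0x19f (blk 25, set 1) → L1-HIT  vc=[]
5: 0x169 (blk 22, set 2) → MISS  vc=[]
6: 0x162 (blk 22, set 2) → L1-HIT  vc=[]
7: 0x192 (blk 25, set 1) → L1-HIT  vc=[]
8: 0x162 (blk 22, set 2) → L1-HIT  vc=[]
9: 0xe8 (blk 14, set 2) → MISS  vc=[22]
10: 0x19e (blk 25, set 1) → L1-HIT  vc=[22]
11: 0x19c (blk 25, set 1) → L1-HIT  vc=[22]
12: 0x193 (blk 25, set 1) → L1-HIT  vc=[22]
13: 0xe7 (blk 14, set 2) → L1-HIT  vc=[22]
14: 0x196 (blk 25, set 1) → L1-HIT  vc=[22]
15: 0x58 (blk 5, set 1) → MISS  vc=[22, 25]
16: 0x9a (blk 9, set 1) → MISS  vc=[22, 25, 5]
17: 0x5b (blk 5, set 1) → VC-HIT  vc=[22, 25, 9]
18: 0x5f (blk 5, set 1) → L1-HIT  vc=[22, 25, 9]
19: 0x9c (blk 9, set 1) → VC-HIT  vc=[22, 25, 5]
20: 0x5f (blk 5, set 1) → VC-HIT  vc=[22, 25, 9]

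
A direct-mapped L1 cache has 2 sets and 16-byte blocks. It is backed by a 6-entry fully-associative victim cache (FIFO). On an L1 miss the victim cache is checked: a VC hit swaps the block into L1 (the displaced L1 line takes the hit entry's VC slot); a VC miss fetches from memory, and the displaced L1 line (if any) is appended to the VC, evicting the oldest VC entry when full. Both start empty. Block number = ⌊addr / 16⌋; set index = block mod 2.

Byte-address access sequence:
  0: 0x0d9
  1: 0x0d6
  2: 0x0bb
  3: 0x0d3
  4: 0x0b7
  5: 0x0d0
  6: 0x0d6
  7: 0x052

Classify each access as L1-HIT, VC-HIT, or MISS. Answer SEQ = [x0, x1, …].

SEQ = [MISS, L1-HIT, MISS, VC-HIT, VC-HIT, VC-HIT, L1-HIT, MISS]

#0 0xd9→b13/s1 MISS; vc=[]
#1 0xd6→b13/s1 L1-HIT; vc=[]
#2 0xbb→b11/s1 MISS; vc=[13]
#3 0xd3→b13/s1 VC-HIT; vc=[11]
#4 0xb7→b11/s1 VC-HIT; vc=[13]
#5 0xd0→b13/s1 VC-HIT; vc=[11]
#6 0xd6→b13/s1 L1-HIT; vc=[11]
#7 0x52→b5/s1 MISS; vc=[11,13]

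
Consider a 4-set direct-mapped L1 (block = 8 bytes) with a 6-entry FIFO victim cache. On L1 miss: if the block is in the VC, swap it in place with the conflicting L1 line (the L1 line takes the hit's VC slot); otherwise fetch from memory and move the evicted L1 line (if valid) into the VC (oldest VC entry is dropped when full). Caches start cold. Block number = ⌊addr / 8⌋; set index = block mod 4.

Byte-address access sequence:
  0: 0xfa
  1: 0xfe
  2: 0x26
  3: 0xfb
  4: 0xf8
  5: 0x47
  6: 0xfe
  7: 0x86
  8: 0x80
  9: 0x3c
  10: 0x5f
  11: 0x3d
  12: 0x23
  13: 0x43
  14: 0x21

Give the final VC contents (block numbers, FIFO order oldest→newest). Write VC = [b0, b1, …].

0: 0xfa (blk 31, set 3) → MISS  vc=[]
1: 0xfe (blk 31, set 3) → L1-HIT  vc=[]
2: 0x26 (blk 4, set 0) → MISS  vc=[]
3: 0xfb (blk 31, set 3) → L1-HIT  vc=[]
4: 0xf8 (blk 31, set 3) → L1-HIT  vc=[]
5: 0x47 (blk 8, set 0) → MISS  vc=[4]
6: 0xfe (blk 31, set 3) → L1-HIT  vc=[4]
7: 0x86 (blk 16, set 0) → MISS  vc=[4, 8]
8: 0x80 (blk 16, set 0) → L1-HIT  vc=[4, 8]
9: 0x3c (blk 7, set 3) → MISS  vc=[4, 8, 31]
10: 0x5f (blk 11, set 3) → MISS  vc=[4, 8, 31, 7]
11: 0x3d (blk 7, set 3) → VC-HIT  vc=[4, 8, 31, 11]
12: 0x23 (blk 4, set 0) → VC-HIT  vc=[16, 8, 31, 11]
13: 0x43 (blk 8, set 0) → VC-HIT  vc=[16, 4, 31, 11]
14: 0x21 (blk 4, set 0) → VC-HIT  vc=[16, 8, 31, 11]

VC = [16, 8, 31, 11]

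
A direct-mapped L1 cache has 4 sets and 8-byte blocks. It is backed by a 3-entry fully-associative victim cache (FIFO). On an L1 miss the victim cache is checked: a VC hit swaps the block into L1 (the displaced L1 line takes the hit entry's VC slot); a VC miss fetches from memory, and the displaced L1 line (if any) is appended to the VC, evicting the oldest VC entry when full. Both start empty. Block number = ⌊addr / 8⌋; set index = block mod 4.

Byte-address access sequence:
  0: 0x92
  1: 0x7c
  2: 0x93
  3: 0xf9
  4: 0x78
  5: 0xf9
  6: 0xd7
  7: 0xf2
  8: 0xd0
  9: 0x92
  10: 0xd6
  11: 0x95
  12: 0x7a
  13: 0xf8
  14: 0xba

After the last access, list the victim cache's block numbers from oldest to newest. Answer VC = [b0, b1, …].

VC = [26, 30, 31]

#0 0x92→b18/s2 MISS; vc=[]
#1 0x7c→b15/s3 MISS; vc=[]
#2 0x93→b18/s2 L1-HIT; vc=[]
#3 0xf9→b31/s3 MISS; vc=[15]
#4 0x78→b15/s3 VC-HIT; vc=[31]
#5 0xf9→b31/s3 VC-HIT; vc=[15]
#6 0xd7→b26/s2 MISS; vc=[15,18]
#7 0xf2→b30/s2 MISS; vc=[15,18,26]
#8 0xd0→b26/s2 VC-HIT; vc=[15,18,30]
#9 0x92→b18/s2 VC-HIT; vc=[15,26,30]
#10 0xd6→b26/s2 VC-HIT; vc=[15,18,30]
#11 0x95→b18/s2 VC-HIT; vc=[15,26,30]
#12 0x7a→b15/s3 VC-HIT; vc=[31,26,30]
#13 0xf8→b31/s3 VC-HIT; vc=[15,26,30]
#14 0xba→b23/s3 MISS; vc=[26,30,31]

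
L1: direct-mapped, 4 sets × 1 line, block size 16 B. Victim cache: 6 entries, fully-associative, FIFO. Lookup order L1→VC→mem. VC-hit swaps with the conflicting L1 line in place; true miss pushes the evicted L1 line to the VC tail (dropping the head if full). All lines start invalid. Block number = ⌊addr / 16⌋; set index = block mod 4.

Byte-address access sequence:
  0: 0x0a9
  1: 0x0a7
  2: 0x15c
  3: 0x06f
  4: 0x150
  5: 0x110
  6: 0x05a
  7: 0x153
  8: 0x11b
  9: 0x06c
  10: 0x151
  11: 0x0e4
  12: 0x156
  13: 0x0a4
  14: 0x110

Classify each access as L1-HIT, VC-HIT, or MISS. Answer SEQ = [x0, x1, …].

SEQ = [MISS, L1-HIT, MISS, MISS, L1-HIT, MISS, MISS, VC-HIT, VC-HIT, L1-HIT, VC-HIT, MISS, L1-HIT, VC-HIT, VC-HIT]

  [0] addr=0xa9 blk=10 s=2: MISS | VC []
  [1] addr=0xa7 blk=10 s=2: L1-HIT | VC []
  [2] addr=0x15c blk=21 s=1: MISS | VC []
  [3] addr=0x6f blk=6 s=2: MISS | VC [10]
  [4] addr=0x150 blk=21 s=1: L1-HIT | VC [10]
  [5] addr=0x110 blk=17 s=1: MISS | VC [10, 21]
  [6] addr=0x5a blk=5 s=1: MISS | VC [10, 21, 17]
  [7] addr=0x153 blk=21 s=1: VC-HIT | VC [10, 5, 17]
  [8] addr=0x11b blk=17 s=1: VC-HIT | VC [10, 5, 21]
  [9] addr=0x6c blk=6 s=2: L1-HIT | VC [10, 5, 21]
  [10] addr=0x151 blk=21 s=1: VC-HIT | VC [10, 5, 17]
  [11] addr=0xe4 blk=14 s=2: MISS | VC [10, 5, 17, 6]
  [12] addr=0x156 blk=21 s=1: L1-HIT | VC [10, 5, 17, 6]
  [13] addr=0xa4 blk=10 s=2: VC-HIT | VC [14, 5, 17, 6]
  [14] addr=0x110 blk=17 s=1: VC-HIT | VC [14, 5, 21, 6]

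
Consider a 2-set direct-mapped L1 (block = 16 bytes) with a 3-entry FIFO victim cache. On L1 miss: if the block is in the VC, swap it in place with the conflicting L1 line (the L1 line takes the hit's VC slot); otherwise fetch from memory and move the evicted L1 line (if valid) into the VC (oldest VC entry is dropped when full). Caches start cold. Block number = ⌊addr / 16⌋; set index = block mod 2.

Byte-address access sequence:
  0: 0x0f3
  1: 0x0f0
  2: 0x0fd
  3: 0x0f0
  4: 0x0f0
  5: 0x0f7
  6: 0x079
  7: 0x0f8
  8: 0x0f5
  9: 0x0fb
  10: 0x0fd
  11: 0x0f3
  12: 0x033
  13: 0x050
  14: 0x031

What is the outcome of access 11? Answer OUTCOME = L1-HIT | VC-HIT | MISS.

OUTCOME = L1-HIT

#0 0xf3→b15/s1 MISS; vc=[]
#1 0xf0→b15/s1 L1-HIT; vc=[]
#2 0xfd→b15/s1 L1-HIT; vc=[]
#3 0xf0→b15/s1 L1-HIT; vc=[]
#4 0xf0→b15/s1 L1-HIT; vc=[]
#5 0xf7→b15/s1 L1-HIT; vc=[]
#6 0x79→b7/s1 MISS; vc=[15]
#7 0xf8→b15/s1 VC-HIT; vc=[7]
#8 0xf5→b15/s1 L1-HIT; vc=[7]
#9 0xfb→b15/s1 L1-HIT; vc=[7]
#10 0xfd→b15/s1 L1-HIT; vc=[7]
#11 0xf3→b15/s1 L1-HIT; vc=[7]
#12 0x33→b3/s1 MISS; vc=[7,15]
#13 0x50→b5/s1 MISS; vc=[7,15,3]
#14 0x31→b3/s1 VC-HIT; vc=[7,15,5]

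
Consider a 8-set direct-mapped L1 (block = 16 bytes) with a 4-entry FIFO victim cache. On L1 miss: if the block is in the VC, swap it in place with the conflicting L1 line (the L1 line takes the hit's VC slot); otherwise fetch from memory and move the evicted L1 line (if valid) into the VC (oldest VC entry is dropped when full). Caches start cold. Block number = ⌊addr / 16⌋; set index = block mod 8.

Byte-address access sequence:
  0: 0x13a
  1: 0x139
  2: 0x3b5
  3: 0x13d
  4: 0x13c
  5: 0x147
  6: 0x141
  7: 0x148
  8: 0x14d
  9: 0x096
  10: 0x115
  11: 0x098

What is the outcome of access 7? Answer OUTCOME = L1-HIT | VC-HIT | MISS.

OUTCOME = L1-HIT

  [0] addr=0x13a blk=19 s=3: MISS | VC []
  [1] addr=0x139 blk=19 s=3: L1-HIT | VC []
  [2] addr=0x3b5 blk=59 s=3: MISS | VC [19]
  [3] addr=0x13d blk=19 s=3: VC-HIT | VC [59]
  [4] addr=0x13c blk=19 s=3: L1-HIT | VC [59]
  [5] addr=0x147 blk=20 s=4: MISS | VC [59]
  [6] addr=0x141 blk=20 s=4: L1-HIT | VC [59]
  [7] addr=0x148 blk=20 s=4: L1-HIT | VC [59]
  [8] addr=0x14d blk=20 s=4: L1-HIT | VC [59]
  [9] addr=0x96 blk=9 s=1: MISS | VC [59]
  [10] addr=0x115 blk=17 s=1: MISS | VC [59, 9]
  [11] addr=0x98 blk=9 s=1: VC-HIT | VC [59, 17]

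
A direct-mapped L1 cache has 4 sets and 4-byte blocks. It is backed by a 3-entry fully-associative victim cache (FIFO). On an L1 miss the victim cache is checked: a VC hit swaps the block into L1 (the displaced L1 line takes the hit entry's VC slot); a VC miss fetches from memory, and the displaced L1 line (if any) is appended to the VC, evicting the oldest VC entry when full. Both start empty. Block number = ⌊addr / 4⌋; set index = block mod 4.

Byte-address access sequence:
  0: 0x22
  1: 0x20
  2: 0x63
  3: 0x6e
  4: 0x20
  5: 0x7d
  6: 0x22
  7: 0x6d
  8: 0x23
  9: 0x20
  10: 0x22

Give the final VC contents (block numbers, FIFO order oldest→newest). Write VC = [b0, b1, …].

VC = [24, 31]

0: 0x22 (blk 8, set 0) → MISS  vc=[]
1: 0x20 (blk 8, set 0) → L1-HIT  vc=[]
2: 0x63 (blk 24, set 0) → MISS  vc=[8]
3: 0x6e (blk 27, set 3) → MISS  vc=[8]
4: 0x20 (blk 8, set 0) → VC-HIT  vc=[24]
5: 0x7d (blk 31, set 3) → MISS  vc=[24, 27]
6: 0x22 (blk 8, set 0) → L1-HIT  vc=[24, 27]
7: 0x6d (blk 27, set 3) → VC-HIT  vc=[24, 31]
8: 0x23 (blk 8, set 0) → L1-HIT  vc=[24, 31]
9: 0x20 (blk 8, set 0) → L1-HIT  vc=[24, 31]
10: 0x22 (blk 8, set 0) → L1-HIT  vc=[24, 31]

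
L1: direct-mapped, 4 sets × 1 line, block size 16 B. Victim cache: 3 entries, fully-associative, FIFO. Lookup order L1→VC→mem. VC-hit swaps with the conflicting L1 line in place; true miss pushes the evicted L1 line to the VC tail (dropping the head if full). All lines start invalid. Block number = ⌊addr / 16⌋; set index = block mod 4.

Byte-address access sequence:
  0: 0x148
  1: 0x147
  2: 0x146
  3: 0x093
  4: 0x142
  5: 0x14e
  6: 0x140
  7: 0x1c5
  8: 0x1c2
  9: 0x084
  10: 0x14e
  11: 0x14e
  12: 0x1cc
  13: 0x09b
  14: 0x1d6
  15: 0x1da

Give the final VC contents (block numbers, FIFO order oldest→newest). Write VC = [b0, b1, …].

VC = [8, 20, 9]

#0 0x148→b20/s0 MISS; vc=[]
#1 0x147→b20/s0 L1-HIT; vc=[]
#2 0x146→b20/s0 L1-HIT; vc=[]
#3 0x93→b9/s1 MISS; vc=[]
#4 0x142→b20/s0 L1-HIT; vc=[]
#5 0x14e→b20/s0 L1-HIT; vc=[]
#6 0x140→b20/s0 L1-HIT; vc=[]
#7 0x1c5→b28/s0 MISS; vc=[20]
#8 0x1c2→b28/s0 L1-HIT; vc=[20]
#9 0x84→b8/s0 MISS; vc=[20,28]
#10 0x14e→b20/s0 VC-HIT; vc=[8,28]
#11 0x14e→b20/s0 L1-HIT; vc=[8,28]
#12 0x1cc→b28/s0 VC-HIT; vc=[8,20]
#13 0x9b→b9/s1 L1-HIT; vc=[8,20]
#14 0x1d6→b29/s1 MISS; vc=[8,20,9]
#15 0x1da→b29/s1 L1-HIT; vc=[8,20,9]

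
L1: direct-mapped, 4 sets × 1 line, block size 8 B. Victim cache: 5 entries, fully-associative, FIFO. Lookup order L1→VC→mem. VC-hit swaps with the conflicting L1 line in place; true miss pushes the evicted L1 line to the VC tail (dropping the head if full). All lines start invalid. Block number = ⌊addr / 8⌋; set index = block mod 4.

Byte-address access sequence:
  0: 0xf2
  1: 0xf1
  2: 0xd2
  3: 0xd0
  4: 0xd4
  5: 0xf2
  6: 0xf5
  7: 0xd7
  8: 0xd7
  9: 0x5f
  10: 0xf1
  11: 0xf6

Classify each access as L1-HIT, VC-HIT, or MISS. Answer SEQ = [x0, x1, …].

SEQ = [MISS, L1-HIT, MISS, L1-HIT, L1-HIT, VC-HIT, L1-HIT, VC-HIT, L1-HIT, MISS, VC-HIT, L1-HIT]

0: 0xf2 (blk 30, set 2) → MISS  vc=[]
1: 0xf1 (blk 30, set 2) → L1-HIT  vc=[]
2: 0xd2 (blk 26, set 2) → MISS  vc=[30]
3: 0xd0 (blk 26, set 2) → L1-HIT  vc=[30]
4: 0xd4 (blk 26, set 2) → L1-HIT  vc=[30]
5: 0xf2 (blk 30, set 2) → VC-HIT  vc=[26]
6: 0xf5 (blk 30, set 2) → L1-HIT  vc=[26]
7: 0xd7 (blk 26, set 2) → VC-HIT  vc=[30]
8: 0xd7 (blk 26, set 2) → L1-HIT  vc=[30]
9: 0x5f (blk 11, set 3) → MISS  vc=[30]
10: 0xf1 (blk 30, set 2) → VC-HIT  vc=[26]
11: 0xf6 (blk 30, set 2) → L1-HIT  vc=[26]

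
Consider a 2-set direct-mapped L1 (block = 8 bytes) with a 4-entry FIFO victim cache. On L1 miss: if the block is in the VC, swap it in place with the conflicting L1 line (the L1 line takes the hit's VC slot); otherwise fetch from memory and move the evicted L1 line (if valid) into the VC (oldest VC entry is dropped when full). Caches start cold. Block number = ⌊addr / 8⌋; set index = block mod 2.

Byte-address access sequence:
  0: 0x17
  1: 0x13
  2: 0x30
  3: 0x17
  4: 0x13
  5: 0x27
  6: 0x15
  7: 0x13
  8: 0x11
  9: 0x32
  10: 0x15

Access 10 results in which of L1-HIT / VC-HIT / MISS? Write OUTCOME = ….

OUTCOME = VC-HIT

0: 0x17 (blk 2, set 0) → MISS  vc=[]
1: 0x13 (blk 2, set 0) → L1-HIT  vc=[]
2: 0x30 (blk 6, set 0) → MISS  vc=[2]
3: 0x17 (blk 2, set 0) → VC-HIT  vc=[6]
4: 0x13 (blk 2, set 0) → L1-HIT  vc=[6]
5: 0x27 (blk 4, set 0) → MISS  vc=[6, 2]
6: 0x15 (blk 2, set 0) → VC-HIT  vc=[6, 4]
7: 0x13 (blk 2, set 0) → L1-HIT  vc=[6, 4]
8: 0x11 (blk 2, set 0) → L1-HIT  vc=[6, 4]
9: 0x32 (blk 6, set 0) → VC-HIT  vc=[2, 4]
10: 0x15 (blk 2, set 0) → VC-HIT  vc=[6, 4]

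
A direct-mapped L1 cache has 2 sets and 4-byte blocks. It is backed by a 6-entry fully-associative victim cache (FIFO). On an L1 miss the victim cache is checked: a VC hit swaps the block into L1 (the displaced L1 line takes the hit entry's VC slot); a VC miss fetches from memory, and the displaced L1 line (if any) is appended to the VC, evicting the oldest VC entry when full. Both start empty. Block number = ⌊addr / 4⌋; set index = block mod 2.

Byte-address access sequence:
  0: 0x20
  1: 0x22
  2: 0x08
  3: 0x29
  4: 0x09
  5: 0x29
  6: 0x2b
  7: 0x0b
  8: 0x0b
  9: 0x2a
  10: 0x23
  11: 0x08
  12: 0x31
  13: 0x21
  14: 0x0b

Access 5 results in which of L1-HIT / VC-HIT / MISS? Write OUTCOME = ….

0: 0x20 (blk 8, set 0) → MISS  vc=[]
1: 0x22 (blk 8, set 0) → L1-HIT  vc=[]
2: 0x8 (blk 2, set 0) → MISS  vc=[8]
3: 0x29 (blk 10, set 0) → MISS  vc=[8, 2]
4: 0x9 (blk 2, set 0) → VC-HIT  vc=[8, 10]
5: 0x29 (blk 10, set 0) → VC-HIT  vc=[8, 2]
6: 0x2b (blk 10, set 0) → L1-HIT  vc=[8, 2]
7: 0xb (blk 2, set 0) → VC-HIT  vc=[8, 10]
8: 0xb (blk 2, set 0) → L1-HIT  vc=[8, 10]
9: 0x2a (blk 10, set 0) → VC-HIT  vc=[8, 2]
10: 0x23 (blk 8, set 0) → VC-HIT  vc=[10, 2]
11: 0x8 (blk 2, set 0) → VC-HIT  vc=[10, 8]
12: 0x31 (blk 12, set 0) → MISS  vc=[10, 8, 2]
13: 0x21 (blk 8, set 0) → VC-HIT  vc=[10, 12, 2]
14: 0xb (blk 2, set 0) → VC-HIT  vc=[10, 12, 8]

OUTCOME = VC-HIT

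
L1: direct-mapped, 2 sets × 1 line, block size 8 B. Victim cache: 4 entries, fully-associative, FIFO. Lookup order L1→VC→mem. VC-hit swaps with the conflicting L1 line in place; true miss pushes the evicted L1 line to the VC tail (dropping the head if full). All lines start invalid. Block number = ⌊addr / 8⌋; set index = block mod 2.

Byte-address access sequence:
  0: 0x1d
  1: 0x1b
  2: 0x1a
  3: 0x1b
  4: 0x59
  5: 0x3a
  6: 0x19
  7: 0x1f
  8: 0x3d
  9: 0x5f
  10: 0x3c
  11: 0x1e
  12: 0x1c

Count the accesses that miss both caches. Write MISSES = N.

0: 0x1d (blk 3, set 1) → MISS  vc=[]
1: 0x1b (blk 3, set 1) → L1-HIT  vc=[]
2: 0x1a (blk 3, set 1) → L1-HIT  vc=[]
3: 0x1b (blk 3, set 1) → L1-HIT  vc=[]
4: 0x59 (blk 11, set 1) → MISS  vc=[3]
5: 0x3a (blk 7, set 1) → MISS  vc=[3, 11]
6: 0x19 (blk 3, set 1) → VC-HIT  vc=[7, 11]
7: 0x1f (blk 3, set 1) → L1-HIT  vc=[7, 11]
8: 0x3d (blk 7, set 1) → VC-HIT  vc=[3, 11]
9: 0x5f (blk 11, set 1) → VC-HIT  vc=[3, 7]
10: 0x3c (blk 7, set 1) → VC-HIT  vc=[3, 11]
11: 0x1e (blk 3, set 1) → VC-HIT  vc=[7, 11]
12: 0x1c (blk 3, set 1) → L1-HIT  vc=[7, 11]

MISSES = 3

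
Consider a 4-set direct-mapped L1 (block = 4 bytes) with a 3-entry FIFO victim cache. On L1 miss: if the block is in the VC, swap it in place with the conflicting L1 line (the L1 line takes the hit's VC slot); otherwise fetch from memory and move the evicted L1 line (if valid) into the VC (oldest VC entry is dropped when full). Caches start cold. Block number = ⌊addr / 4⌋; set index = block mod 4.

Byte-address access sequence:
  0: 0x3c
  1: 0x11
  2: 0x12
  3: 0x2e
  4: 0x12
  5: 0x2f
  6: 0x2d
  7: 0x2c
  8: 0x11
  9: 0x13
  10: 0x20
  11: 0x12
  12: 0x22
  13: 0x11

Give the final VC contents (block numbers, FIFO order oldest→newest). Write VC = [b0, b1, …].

0: 0x3c (blk 15, set 3) → MISS  vc=[]
1: 0x11 (blk 4, set 0) → MISS  vc=[]
2: 0x12 (blk 4, set 0) → L1-HIT  vc=[]
3: 0x2e (blk 11, set 3) → MISS  vc=[15]
4: 0x12 (blk 4, set 0) → L1-HIT  vc=[15]
5: 0x2f (blk 11, set 3) → L1-HIT  vc=[15]
6: 0x2d (blk 11, set 3) → L1-HIT  vc=[15]
7: 0x2c (blk 11, set 3) → L1-HIT  vc=[15]
8: 0x11 (blk 4, set 0) → L1-HIT  vc=[15]
9: 0x13 (blk 4, set 0) → L1-HIT  vc=[15]
10: 0x20 (blk 8, set 0) → MISS  vc=[15, 4]
11: 0x12 (blk 4, set 0) → VC-HIT  vc=[15, 8]
12: 0x22 (blk 8, set 0) → VC-HIT  vc=[15, 4]
13: 0x11 (blk 4, set 0) → VC-HIT  vc=[15, 8]

VC = [15, 8]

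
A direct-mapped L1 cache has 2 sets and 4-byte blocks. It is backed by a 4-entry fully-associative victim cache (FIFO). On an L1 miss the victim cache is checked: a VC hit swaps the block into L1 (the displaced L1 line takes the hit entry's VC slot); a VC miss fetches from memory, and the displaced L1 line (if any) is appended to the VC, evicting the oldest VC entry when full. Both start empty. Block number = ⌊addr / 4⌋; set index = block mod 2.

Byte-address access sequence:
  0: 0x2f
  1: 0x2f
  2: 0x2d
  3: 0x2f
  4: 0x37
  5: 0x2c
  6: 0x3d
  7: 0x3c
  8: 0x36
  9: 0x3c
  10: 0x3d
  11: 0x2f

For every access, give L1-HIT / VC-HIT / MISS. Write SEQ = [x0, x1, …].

  [0] addr=0x2f blk=11 s=1: MISS | VC []
  [1] addr=0x2f blk=11 s=1: L1-HIT | VC []
  [2] addr=0x2d blk=11 s=1: L1-HIT | VC []
  [3] addr=0x2f blk=11 s=1: L1-HIT | VC []
  [4] addr=0x37 blk=13 s=1: MISS | VC [11]
  [5] addr=0x2c blk=11 s=1: VC-HIT | VC [13]
  [6] addr=0x3d blk=15 s=1: MISS | VC [13, 11]
  [7] addr=0x3c blk=15 s=1: L1-HIT | VC [13, 11]
  [8] addr=0x36 blk=13 s=1: VC-HIT | VC [15, 11]
  [9] addr=0x3c blk=15 s=1: VC-HIT | VC [13, 11]
  [10] addr=0x3d blk=15 s=1: L1-HIT | VC [13, 11]
  [11] addr=0x2f blk=11 s=1: VC-HIT | VC [13, 15]

SEQ = [MISS, L1-HIT, L1-HIT, L1-HIT, MISS, VC-HIT, MISS, L1-HIT, VC-HIT, VC-HIT, L1-HIT, VC-HIT]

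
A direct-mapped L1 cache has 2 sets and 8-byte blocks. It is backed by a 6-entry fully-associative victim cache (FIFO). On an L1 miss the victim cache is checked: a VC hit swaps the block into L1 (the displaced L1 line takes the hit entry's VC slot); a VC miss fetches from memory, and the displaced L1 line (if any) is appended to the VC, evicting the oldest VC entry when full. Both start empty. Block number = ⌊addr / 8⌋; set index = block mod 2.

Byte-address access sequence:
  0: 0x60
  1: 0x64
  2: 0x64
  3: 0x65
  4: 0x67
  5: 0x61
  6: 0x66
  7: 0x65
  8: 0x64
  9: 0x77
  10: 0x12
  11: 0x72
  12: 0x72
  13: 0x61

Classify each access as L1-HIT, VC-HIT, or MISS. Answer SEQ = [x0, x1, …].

SEQ = [MISS, L1-HIT, L1-HIT, L1-HIT, L1-HIT, L1-HIT, L1-HIT, L1-HIT, L1-HIT, MISS, MISS, VC-HIT, L1-HIT, VC-HIT]

#0 0x60→b12/s0 MISS; vc=[]
#1 0x64→b12/s0 L1-HIT; vc=[]
#2 0x64→b12/s0 L1-HIT; vc=[]
#3 0x65→b12/s0 L1-HIT; vc=[]
#4 0x67→b12/s0 L1-HIT; vc=[]
#5 0x61→b12/s0 L1-HIT; vc=[]
#6 0x66→b12/s0 L1-HIT; vc=[]
#7 0x65→b12/s0 L1-HIT; vc=[]
#8 0x64→b12/s0 L1-HIT; vc=[]
#9 0x77→b14/s0 MISS; vc=[12]
#10 0x12→b2/s0 MISS; vc=[12,14]
#11 0x72→b14/s0 VC-HIT; vc=[12,2]
#12 0x72→b14/s0 L1-HIT; vc=[12,2]
#13 0x61→b12/s0 VC-HIT; vc=[14,2]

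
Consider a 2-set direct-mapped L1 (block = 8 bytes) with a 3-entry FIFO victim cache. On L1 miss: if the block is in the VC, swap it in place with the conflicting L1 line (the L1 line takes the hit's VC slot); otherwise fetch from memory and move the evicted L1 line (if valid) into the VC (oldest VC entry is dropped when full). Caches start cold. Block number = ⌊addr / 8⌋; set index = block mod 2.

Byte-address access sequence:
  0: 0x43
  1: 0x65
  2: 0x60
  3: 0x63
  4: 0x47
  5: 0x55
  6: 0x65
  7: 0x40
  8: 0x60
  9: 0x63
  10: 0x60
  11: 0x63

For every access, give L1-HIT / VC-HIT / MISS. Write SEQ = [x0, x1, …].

0: 0x43 (blk 8, set 0) → MISS  vc=[]
1: 0x65 (blk 12, set 0) → MISS  vc=[8]
2: 0x60 (blk 12, set 0) → L1-HIT  vc=[8]
3: 0x63 (blk 12, set 0) → L1-HIT  vc=[8]
4: 0x47 (blk 8, set 0) → VC-HIT  vc=[12]
5: 0x55 (blk 10, set 0) → MISS  vc=[12, 8]
6: 0x65 (blk 12, set 0) → VC-HIT  vc=[10, 8]
7: 0x40 (blk 8, set 0) → VC-HIT  vc=[10, 12]
8: 0x60 (blk 12, set 0) → VC-HIT  vc=[10, 8]
9: 0x63 (blk 12, set 0) → L1-HIT  vc=[10, 8]
10: 0x60 (blk 12, set 0) → L1-HIT  vc=[10, 8]
11: 0x63 (blk 12, set 0) → L1-HIT  vc=[10, 8]

SEQ = [MISS, MISS, L1-HIT, L1-HIT, VC-HIT, MISS, VC-HIT, VC-HIT, VC-HIT, L1-HIT, L1-HIT, L1-HIT]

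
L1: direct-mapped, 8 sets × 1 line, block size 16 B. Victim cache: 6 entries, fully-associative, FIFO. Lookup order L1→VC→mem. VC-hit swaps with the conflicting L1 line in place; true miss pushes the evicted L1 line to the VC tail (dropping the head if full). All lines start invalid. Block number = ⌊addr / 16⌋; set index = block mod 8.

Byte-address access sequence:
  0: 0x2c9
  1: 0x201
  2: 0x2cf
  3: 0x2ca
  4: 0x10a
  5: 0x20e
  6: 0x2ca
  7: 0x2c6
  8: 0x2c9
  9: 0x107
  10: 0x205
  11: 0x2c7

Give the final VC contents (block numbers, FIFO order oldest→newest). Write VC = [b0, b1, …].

  [0] addr=0x2c9 blk=44 s=4: MISS | VC []
  [1] addr=0x201 blk=32 s=0: MISS | VC []
  [2] addr=0x2cf blk=44 s=4: L1-HIT | VC []
  [3] addr=0x2ca blk=44 s=4: L1-HIT | VC []
  [4] addr=0x10a blk=16 s=0: MISS | VC [32]
  [5] addr=0x20e blk=32 s=0: VC-HIT | VC [16]
  [6] addr=0x2ca blk=44 s=4: L1-HIT | VC [16]
  [7] addr=0x2c6 blk=44 s=4: L1-HIT | VC [16]
  [8] addr=0x2c9 blk=44 s=4: L1-HIT | VC [16]
  [9] addr=0x107 blk=16 s=0: VC-HIT | VC [32]
  [10] addr=0x205 blk=32 s=0: VC-HIT | VC [16]
  [11] addr=0x2c7 blk=44 s=4: L1-HIT | VC [16]

VC = [16]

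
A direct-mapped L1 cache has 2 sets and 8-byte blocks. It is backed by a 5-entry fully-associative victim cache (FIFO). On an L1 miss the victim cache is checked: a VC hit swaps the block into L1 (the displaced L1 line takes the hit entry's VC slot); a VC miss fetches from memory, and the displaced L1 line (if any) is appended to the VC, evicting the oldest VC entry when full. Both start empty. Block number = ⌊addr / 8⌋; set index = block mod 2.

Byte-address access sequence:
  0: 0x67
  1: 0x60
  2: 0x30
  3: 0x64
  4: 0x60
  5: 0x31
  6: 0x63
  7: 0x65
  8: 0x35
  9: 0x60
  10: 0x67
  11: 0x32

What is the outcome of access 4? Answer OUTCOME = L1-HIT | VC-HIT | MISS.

OUTCOME = L1-HIT

#0 0x67→b12/s0 MISS; vc=[]
#1 0x60→b12/s0 L1-HIT; vc=[]
#2 0x30→b6/s0 MISS; vc=[12]
#3 0x64→b12/s0 VC-HIT; vc=[6]
#4 0x60→b12/s0 L1-HIT; vc=[6]
#5 0x31→b6/s0 VC-HIT; vc=[12]
#6 0x63→b12/s0 VC-HIT; vc=[6]
#7 0x65→b12/s0 L1-HIT; vc=[6]
#8 0x35→b6/s0 VC-HIT; vc=[12]
#9 0x60→b12/s0 VC-HIT; vc=[6]
#10 0x67→b12/s0 L1-HIT; vc=[6]
#11 0x32→b6/s0 VC-HIT; vc=[12]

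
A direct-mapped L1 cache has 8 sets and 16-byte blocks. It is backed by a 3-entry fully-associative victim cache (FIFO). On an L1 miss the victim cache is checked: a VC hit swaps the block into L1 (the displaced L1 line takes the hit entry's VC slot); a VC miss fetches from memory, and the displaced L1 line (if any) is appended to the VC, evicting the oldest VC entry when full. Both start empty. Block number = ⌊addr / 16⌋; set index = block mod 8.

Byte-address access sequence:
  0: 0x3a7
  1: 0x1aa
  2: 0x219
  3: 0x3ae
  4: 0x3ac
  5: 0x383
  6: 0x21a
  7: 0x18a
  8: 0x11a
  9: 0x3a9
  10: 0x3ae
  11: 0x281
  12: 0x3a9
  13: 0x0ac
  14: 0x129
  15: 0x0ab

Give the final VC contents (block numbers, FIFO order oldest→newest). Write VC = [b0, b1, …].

0: 0x3a7 (blk 58, set 2) → MISS  vc=[]
1: 0x1aa (blk 26, set 2) → MISS  vc=[58]
2: 0x219 (blk 33, set 1) → MISS  vc=[58]
3: 0x3ae (blk 58, set 2) → VC-HIT  vc=[26]
4: 0x3ac (blk 58, set 2) → L1-HIT  vc=[26]
5: 0x383 (blk 56, set 0) → MISS  vc=[26]
6: 0x21a (blk 33, set 1) → L1-HIT  vc=[26]
7: 0x18a (blk 24, set 0) → MISS  vc=[26, 56]
8: 0x11a (blk 17, set 1) → MISS  vc=[26, 56, 33]
9: 0x3a9 (blk 58, set 2) → L1-HIT  vc=[26, 56, 33]
10: 0x3ae (blk 58, set 2) → L1-HIT  vc=[26, 56, 33]
11: 0x281 (blk 40, set 0) → MISS  vc=[56, 33, 24]
12: 0x3a9 (blk 58, set 2) → L1-HIT  vc=[56, 33, 24]
13: 0xac (blk 10, set 2) → MISS  vc=[33, 24, 58]
14: 0x129 (blk 18, set 2) → MISS  vc=[24, 58, 10]
15: 0xab (blk 10, set 2) → VC-HIT  vc=[24, 58, 18]

VC = [24, 58, 18]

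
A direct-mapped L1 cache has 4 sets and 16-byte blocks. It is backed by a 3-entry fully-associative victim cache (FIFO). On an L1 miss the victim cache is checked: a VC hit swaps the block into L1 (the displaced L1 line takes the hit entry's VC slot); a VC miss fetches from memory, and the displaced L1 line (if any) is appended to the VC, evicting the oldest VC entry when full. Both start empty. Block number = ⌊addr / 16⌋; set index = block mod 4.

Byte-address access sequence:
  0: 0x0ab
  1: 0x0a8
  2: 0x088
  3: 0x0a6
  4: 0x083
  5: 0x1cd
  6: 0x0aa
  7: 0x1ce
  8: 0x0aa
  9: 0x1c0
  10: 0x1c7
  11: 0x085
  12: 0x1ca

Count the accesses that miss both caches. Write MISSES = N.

MISSES = 3

#0 0xab→b10/s2 MISS; vc=[]
#1 0xa8→b10/s2 L1-HIT; vc=[]
#2 0x88→b8/s0 MISS; vc=[]
#3 0xa6→b10/s2 L1-HIT; vc=[]
#4 0x83→b8/s0 L1-HIT; vc=[]
#5 0x1cd→b28/s0 MISS; vc=[8]
#6 0xaa→b10/s2 L1-HIT; vc=[8]
#7 0x1ce→b28/s0 L1-HIT; vc=[8]
#8 0xaa→b10/s2 L1-HIT; vc=[8]
#9 0x1c0→b28/s0 L1-HIT; vc=[8]
#10 0x1c7→b28/s0 L1-HIT; vc=[8]
#11 0x85→b8/s0 VC-HIT; vc=[28]
#12 0x1ca→b28/s0 VC-HIT; vc=[8]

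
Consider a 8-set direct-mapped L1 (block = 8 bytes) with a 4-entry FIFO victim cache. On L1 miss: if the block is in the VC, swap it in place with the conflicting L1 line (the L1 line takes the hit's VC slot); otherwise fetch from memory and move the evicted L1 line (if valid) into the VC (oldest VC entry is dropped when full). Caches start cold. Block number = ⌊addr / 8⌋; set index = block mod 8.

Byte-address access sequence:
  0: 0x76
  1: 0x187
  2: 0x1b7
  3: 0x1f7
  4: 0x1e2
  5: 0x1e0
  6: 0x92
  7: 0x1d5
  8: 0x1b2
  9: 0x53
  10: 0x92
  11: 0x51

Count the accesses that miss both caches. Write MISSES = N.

#0 0x76→b14/s6 MISS; vc=[]
#1 0x187→b48/s0 MISS; vc=[]
#2 0x1b7→b54/s6 MISS; vc=[14]
#3 0x1f7→b62/s6 MISS; vc=[14,54]
#4 0x1e2→b60/s4 MISS; vc=[14,54]
#5 0x1e0→b60/s4 L1-HIT; vc=[14,54]
#6 0x92→b18/s2 MISS; vc=[14,54]
#7 0x1d5→b58/s2 MISS; vc=[14,54,18]
#8 0x1b2→b54/s6 VC-HIT; vc=[14,62,18]
#9 0x53→b10/s2 MISS; vc=[14,62,18,58]
#10 0x92→b18/s2 VC-HIT; vc=[14,62,10,58]
#11 0x51→b10/s2 VC-HIT; vc=[14,62,18,58]

MISSES = 8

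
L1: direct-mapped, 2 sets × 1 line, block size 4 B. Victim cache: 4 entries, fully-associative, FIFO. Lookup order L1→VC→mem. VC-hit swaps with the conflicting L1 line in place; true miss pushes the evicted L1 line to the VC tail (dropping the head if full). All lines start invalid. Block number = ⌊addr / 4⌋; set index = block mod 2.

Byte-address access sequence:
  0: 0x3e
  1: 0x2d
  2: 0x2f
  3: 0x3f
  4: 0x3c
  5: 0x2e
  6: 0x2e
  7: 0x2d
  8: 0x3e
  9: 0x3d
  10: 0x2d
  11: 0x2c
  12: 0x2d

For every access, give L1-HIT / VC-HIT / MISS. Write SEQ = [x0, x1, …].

SEQ = [MISS, MISS, L1-HIT, VC-HIT, L1-HIT, VC-HIT, L1-HIT, L1-HIT, VC-HIT, L1-HIT, VC-HIT, L1-HIT, L1-HIT]

#0 0x3e→b15/s1 MISS; vc=[]
#1 0x2d→b11/s1 MISS; vc=[15]
#2 0x2f→b11/s1 L1-HIT; vc=[15]
#3 0x3f→b15/s1 VC-HIT; vc=[11]
#4 0x3c→b15/s1 L1-HIT; vc=[11]
#5 0x2e→b11/s1 VC-HIT; vc=[15]
#6 0x2e→b11/s1 L1-HIT; vc=[15]
#7 0x2d→b11/s1 L1-HIT; vc=[15]
#8 0x3e→b15/s1 VC-HIT; vc=[11]
#9 0x3d→b15/s1 L1-HIT; vc=[11]
#10 0x2d→b11/s1 VC-HIT; vc=[15]
#11 0x2c→b11/s1 L1-HIT; vc=[15]
#12 0x2d→b11/s1 L1-HIT; vc=[15]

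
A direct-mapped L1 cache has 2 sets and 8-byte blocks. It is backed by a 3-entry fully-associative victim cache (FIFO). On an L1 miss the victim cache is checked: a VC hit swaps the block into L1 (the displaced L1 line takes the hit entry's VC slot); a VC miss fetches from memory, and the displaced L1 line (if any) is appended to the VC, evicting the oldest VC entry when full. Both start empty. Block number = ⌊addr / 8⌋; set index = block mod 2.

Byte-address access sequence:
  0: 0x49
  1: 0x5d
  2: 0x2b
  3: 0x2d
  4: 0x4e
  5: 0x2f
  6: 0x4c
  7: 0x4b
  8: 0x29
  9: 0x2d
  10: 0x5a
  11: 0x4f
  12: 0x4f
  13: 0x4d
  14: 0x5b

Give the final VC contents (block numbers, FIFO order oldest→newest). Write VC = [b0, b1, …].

#0 0x49→b9/s1 MISS; vc=[]
#1 0x5d→b11/s1 MISS; vc=[9]
#2 0x2b→b5/s1 MISS; vc=[9,11]
#3 0x2d→b5/s1 L1-HIT; vc=[9,11]
#4 0x4e→b9/s1 VC-HIT; vc=[5,11]
#5 0x2f→b5/s1 VC-HIT; vc=[9,11]
#6 0x4c→b9/s1 VC-HIT; vc=[5,11]
#7 0x4b→b9/s1 L1-HIT; vc=[5,11]
#8 0x29→b5/s1 VC-HIT; vc=[9,11]
#9 0x2d→b5/s1 L1-HIT; vc=[9,11]
#10 0x5a→b11/s1 VC-HIT; vc=[9,5]
#11 0x4f→b9/s1 VC-HIT; vc=[11,5]
#12 0x4f→b9/s1 L1-HIT; vc=[11,5]
#13 0x4d→b9/s1 L1-HIT; vc=[11,5]
#14 0x5b→b11/s1 VC-HIT; vc=[9,5]

VC = [9, 5]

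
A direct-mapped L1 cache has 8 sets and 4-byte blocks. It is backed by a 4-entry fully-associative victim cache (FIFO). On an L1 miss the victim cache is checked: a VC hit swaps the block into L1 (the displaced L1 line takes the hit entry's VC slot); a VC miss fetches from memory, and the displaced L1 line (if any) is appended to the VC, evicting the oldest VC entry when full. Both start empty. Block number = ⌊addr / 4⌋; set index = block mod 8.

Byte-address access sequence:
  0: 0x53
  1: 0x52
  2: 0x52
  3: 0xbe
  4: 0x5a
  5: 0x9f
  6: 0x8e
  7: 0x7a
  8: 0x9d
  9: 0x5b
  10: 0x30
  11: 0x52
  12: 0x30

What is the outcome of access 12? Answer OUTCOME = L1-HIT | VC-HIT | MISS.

OUTCOME = VC-HIT

0: 0x53 (blk 20, set 4) → MISS  vc=[]
1: 0x52 (blk 20, set 4) → L1-HIT  vc=[]
2: 0x52 (blk 20, set 4) → L1-HIT  vc=[]
3: 0xbe (blk 47, set 7) → MISS  vc=[]
4: 0x5a (blk 22, set 6) → MISS  vc=[]
5: 0x9f (blk 39, set 7) → MISS  vc=[47]
6: 0x8e (blk 35, set 3) → MISS  vc=[47]
7: 0x7a (blk 30, set 6) → MISS  vc=[47, 22]
8: 0x9d (blk 39, set 7) → L1-HIT  vc=[47, 22]
9: 0x5b (blk 22, set 6) → VC-HIT  vc=[47, 30]
10: 0x30 (blk 12, set 4) → MISS  vc=[47, 30, 20]
11: 0x52 (blk 20, set 4) → VC-HIT  vc=[47, 30, 12]
12: 0x30 (blk 12, set 4) → VC-HIT  vc=[47, 30, 20]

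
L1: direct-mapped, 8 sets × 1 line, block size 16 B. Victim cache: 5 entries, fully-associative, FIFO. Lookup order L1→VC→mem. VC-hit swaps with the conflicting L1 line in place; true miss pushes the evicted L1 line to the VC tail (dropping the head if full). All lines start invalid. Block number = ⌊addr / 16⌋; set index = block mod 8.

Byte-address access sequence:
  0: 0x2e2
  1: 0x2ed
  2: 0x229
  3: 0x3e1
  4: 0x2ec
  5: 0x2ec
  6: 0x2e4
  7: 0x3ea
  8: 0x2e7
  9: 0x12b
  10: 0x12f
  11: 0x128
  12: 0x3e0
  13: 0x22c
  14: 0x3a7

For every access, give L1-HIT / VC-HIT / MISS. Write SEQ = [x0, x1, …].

0: 0x2e2 (blk 46, set 6) → MISS  vc=[]
1: 0x2ed (blk 46, set 6) → L1-HIT  vc=[]
2: 0x229 (blk 34, set 2) → MISS  vc=[]
3: 0x3e1 (blk 62, set 6) → MISS  vc=[46]
4: 0x2ec (blk 46, set 6) → VC-HIT  vc=[62]
5: 0x2ec (blk 46, set 6) → L1-HIT  vc=[62]
6: 0x2e4 (blk 46, set 6) → L1-HIT  vc=[62]
7: 0x3ea (blk 62, set 6) → VC-HIT  vc=[46]
8: 0x2e7 (blk 46, set 6) → VC-HIT  vc=[62]
9: 0x12b (blk 18, set 2) → MISS  vc=[62, 34]
10: 0x12f (blk 18, set 2) → L1-HIT  vc=[62, 34]
11: 0x128 (blk 18, set 2) → L1-HIT  vc=[62, 34]
12: 0x3e0 (blk 62, set 6) → VC-HIT  vc=[46, 34]
13: 0x22c (blk 34, set 2) → VC-HIT  vc=[46, 18]
14: 0x3a7 (blk 58, set 2) → MISS  vc=[46, 18, 34]

SEQ = [MISS, L1-HIT, MISS, MISS, VC-HIT, L1-HIT, L1-HIT, VC-HIT, VC-HIT, MISS, L1-HIT, L1-HIT, VC-HIT, VC-HIT, MISS]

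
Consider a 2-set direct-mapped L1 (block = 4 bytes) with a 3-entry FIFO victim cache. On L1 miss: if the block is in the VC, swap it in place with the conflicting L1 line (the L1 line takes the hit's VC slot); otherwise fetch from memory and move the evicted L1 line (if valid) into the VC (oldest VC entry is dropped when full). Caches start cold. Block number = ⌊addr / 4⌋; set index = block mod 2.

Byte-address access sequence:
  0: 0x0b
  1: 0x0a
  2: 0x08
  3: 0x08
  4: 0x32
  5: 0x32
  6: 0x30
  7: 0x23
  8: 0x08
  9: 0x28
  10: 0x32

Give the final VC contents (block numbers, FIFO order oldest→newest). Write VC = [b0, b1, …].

VC = [8, 10, 2]

  [0] addr=0xb blk=2 s=0: MISS | VC []
  [1] addr=0xa blk=2 s=0: L1-HIT | VC []
  [2] addr=0x8 blk=2 s=0: L1-HIT | VC []
  [3] addr=0x8 blk=2 s=0: L1-HIT | VC []
  [4] addr=0x32 blk=12 s=0: MISS | VC [2]
  [5] addr=0x32 blk=12 s=0: L1-HIT | VC [2]
  [6] addr=0x30 blk=12 s=0: L1-HIT | VC [2]
  [7] addr=0x23 blk=8 s=0: MISS | VC [2, 12]
  [8] addr=0x8 blk=2 s=0: VC-HIT | VC [8, 12]
  [9] addr=0x28 blk=10 s=0: MISS | VC [8, 12, 2]
  [10] addr=0x32 blk=12 s=0: VC-HIT | VC [8, 10, 2]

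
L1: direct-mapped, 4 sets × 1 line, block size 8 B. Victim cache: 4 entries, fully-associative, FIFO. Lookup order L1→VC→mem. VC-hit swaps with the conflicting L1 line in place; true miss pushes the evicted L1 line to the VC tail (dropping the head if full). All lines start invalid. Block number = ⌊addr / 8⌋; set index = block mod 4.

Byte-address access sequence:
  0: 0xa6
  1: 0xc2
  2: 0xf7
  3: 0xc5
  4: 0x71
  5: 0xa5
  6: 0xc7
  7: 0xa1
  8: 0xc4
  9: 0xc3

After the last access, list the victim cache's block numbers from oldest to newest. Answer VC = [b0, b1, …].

#0 0xa6→b20/s0 MISS; vc=[]
#1 0xc2→b24/s0 MISS; vc=[20]
#2 0xf7→b30/s2 MISS; vc=[20]
#3 0xc5→b24/s0 L1-HIT; vc=[20]
#4 0x71→b14/s2 MISS; vc=[20,30]
#5 0xa5→b20/s0 VC-HIT; vc=[24,30]
#6 0xc7→b24/s0 VC-HIT; vc=[20,30]
#7 0xa1→b20/s0 VC-HIT; vc=[24,30]
#8 0xc4→b24/s0 VC-HIT; vc=[20,30]
#9 0xc3→b24/s0 L1-HIT; vc=[20,30]

VC = [20, 30]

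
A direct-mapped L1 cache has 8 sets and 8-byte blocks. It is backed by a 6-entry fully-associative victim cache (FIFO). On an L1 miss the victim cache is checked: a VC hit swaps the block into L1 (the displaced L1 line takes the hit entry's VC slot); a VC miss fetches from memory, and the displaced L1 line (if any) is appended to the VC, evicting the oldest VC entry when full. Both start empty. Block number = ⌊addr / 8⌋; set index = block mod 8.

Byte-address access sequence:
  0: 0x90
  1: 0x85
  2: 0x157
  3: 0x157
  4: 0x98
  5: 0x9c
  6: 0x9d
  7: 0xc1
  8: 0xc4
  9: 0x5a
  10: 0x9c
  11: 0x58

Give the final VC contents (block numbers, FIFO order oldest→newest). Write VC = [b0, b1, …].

VC = [18, 16, 19]

  [0] addr=0x90 blk=18 s=2: MISS | VC []
  [1] addr=0x85 blk=16 s=0: MISS | VC []
  [2] addr=0x157 blk=42 s=2: MISS | VC [18]
  [3] addr=0x157 blk=42 s=2: L1-HIT | VC [18]
  [4] addr=0x98 blk=19 s=3: MISS | VC [18]
  [5] addr=0x9c blk=19 s=3: L1-HIT | VC [18]
  [6] addr=0x9d blk=19 s=3: L1-HIT | VC [18]
  [7] addr=0xc1 blk=24 s=0: MISS | VC [18, 16]
  [8] addr=0xc4 blk=24 s=0: L1-HIT | VC [18, 16]
  [9] addr=0x5a blk=11 s=3: MISS | VC [18, 16, 19]
  [10] addr=0x9c blk=19 s=3: VC-HIT | VC [18, 16, 11]
  [11] addr=0x58 blk=11 s=3: VC-HIT | VC [18, 16, 19]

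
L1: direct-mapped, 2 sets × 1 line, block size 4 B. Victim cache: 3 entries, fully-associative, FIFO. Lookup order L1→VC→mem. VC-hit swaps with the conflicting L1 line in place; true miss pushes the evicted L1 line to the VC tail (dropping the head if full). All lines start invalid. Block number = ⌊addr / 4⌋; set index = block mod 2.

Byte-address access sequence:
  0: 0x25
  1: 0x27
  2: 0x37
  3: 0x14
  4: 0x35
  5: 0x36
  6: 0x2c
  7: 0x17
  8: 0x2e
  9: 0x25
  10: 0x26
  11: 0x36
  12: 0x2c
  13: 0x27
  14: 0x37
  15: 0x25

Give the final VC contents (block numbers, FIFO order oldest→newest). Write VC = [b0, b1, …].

0: 0x25 (blk 9, set 1) → MISS  vc=[]
1: 0x27 (blk 9, set 1) → L1-HIT  vc=[]
2: 0x37 (blk 13, set 1) → MISS  vc=[9]
3: 0x14 (blk 5, set 1) → MISS  vc=[9, 13]
4: 0x35 (blk 13, set 1) → VC-HIT  vc=[9, 5]
5: 0x36 (blk 13, set 1) → L1-HIT  vc=[9, 5]
6: 0x2c (blk 11, set 1) → MISS  vc=[9, 5, 13]
7: 0x17 (blk 5, set 1) → VC-HIT  vc=[9, 11, 13]
8: 0x2e (blk 11, set 1) → VC-HIT  vc=[9, 5, 13]
9: 0x25 (blk 9, set 1) → VC-HIT  vc=[11, 5, 13]
10: 0x26 (blk 9, set 1) → L1-HIT  vc=[11, 5, 13]
11: 0x36 (blk 13, set 1) → VC-HIT  vc=[11, 5, 9]
12: 0x2c (blk 11, set 1) → VC-HIT  vc=[13, 5, 9]
13: 0x27 (blk 9, set 1) → VC-HIT  vc=[13, 5, 11]
14: 0x37 (blk 13, set 1) → VC-HIT  vc=[9, 5, 11]
15: 0x25 (blk 9, set 1) → VC-HIT  vc=[13, 5, 11]

VC = [13, 5, 11]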